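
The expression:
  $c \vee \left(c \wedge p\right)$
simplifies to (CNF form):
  $c$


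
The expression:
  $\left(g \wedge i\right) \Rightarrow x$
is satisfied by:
  {x: True, g: False, i: False}
  {g: False, i: False, x: False}
  {x: True, i: True, g: False}
  {i: True, g: False, x: False}
  {x: True, g: True, i: False}
  {g: True, x: False, i: False}
  {x: True, i: True, g: True}


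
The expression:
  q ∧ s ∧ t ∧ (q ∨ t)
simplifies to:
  q ∧ s ∧ t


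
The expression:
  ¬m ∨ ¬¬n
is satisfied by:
  {n: True, m: False}
  {m: False, n: False}
  {m: True, n: True}


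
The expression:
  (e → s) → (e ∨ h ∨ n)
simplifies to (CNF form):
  e ∨ h ∨ n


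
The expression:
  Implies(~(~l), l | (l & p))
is always true.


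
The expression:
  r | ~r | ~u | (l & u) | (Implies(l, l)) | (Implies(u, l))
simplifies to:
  True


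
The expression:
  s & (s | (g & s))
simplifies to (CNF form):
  s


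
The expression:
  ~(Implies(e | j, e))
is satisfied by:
  {j: True, e: False}


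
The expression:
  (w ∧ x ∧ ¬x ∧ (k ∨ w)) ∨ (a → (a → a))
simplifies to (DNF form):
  True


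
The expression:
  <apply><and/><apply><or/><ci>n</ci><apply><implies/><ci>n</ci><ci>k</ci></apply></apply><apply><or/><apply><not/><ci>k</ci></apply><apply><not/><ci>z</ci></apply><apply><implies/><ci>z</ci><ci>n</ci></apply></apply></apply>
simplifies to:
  <apply><or/><ci>n</ci><apply><not/><ci>k</ci></apply><apply><not/><ci>z</ci></apply></apply>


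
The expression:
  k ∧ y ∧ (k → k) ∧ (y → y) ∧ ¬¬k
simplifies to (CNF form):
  k ∧ y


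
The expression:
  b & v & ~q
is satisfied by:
  {b: True, v: True, q: False}


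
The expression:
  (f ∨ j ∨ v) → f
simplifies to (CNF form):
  (f ∨ ¬j) ∧ (f ∨ ¬v)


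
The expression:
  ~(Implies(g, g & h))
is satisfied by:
  {g: True, h: False}


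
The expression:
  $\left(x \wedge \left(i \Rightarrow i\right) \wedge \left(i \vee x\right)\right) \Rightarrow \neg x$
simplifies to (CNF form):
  $\neg x$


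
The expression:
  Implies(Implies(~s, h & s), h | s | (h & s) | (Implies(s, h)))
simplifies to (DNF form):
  True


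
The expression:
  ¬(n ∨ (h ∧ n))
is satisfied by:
  {n: False}


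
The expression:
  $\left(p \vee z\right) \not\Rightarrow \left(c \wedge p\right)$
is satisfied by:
  {z: True, p: False, c: False}
  {c: True, z: True, p: False}
  {p: True, z: True, c: False}
  {p: True, z: False, c: False}


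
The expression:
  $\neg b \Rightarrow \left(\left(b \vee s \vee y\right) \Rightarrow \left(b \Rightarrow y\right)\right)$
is always true.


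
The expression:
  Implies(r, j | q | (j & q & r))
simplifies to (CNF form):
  j | q | ~r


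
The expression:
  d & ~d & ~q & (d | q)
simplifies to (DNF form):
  False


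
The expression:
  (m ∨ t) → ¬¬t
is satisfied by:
  {t: True, m: False}
  {m: False, t: False}
  {m: True, t: True}


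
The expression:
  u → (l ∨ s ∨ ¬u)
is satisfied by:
  {l: True, s: True, u: False}
  {l: True, u: False, s: False}
  {s: True, u: False, l: False}
  {s: False, u: False, l: False}
  {l: True, s: True, u: True}
  {l: True, u: True, s: False}
  {s: True, u: True, l: False}


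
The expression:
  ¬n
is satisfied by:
  {n: False}


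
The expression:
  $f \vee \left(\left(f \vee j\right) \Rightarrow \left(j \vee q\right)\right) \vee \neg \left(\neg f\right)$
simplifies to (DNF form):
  $\text{True}$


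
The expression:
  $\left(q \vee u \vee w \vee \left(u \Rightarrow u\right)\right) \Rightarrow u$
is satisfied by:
  {u: True}


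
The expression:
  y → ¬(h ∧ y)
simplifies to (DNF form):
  ¬h ∨ ¬y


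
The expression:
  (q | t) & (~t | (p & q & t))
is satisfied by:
  {p: True, q: True, t: False}
  {q: True, t: False, p: False}
  {t: True, p: True, q: True}


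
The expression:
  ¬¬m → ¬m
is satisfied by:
  {m: False}


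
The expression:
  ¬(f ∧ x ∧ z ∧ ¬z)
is always true.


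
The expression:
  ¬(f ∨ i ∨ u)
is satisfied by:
  {u: False, i: False, f: False}


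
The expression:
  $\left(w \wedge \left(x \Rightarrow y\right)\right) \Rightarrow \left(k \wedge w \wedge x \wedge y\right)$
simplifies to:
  $\left(k \wedge x\right) \vee \left(x \wedge \neg y\right) \vee \neg w$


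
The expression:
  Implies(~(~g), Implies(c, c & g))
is always true.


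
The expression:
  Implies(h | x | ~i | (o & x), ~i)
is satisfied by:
  {x: False, i: False, h: False}
  {h: True, x: False, i: False}
  {x: True, h: False, i: False}
  {h: True, x: True, i: False}
  {i: True, h: False, x: False}


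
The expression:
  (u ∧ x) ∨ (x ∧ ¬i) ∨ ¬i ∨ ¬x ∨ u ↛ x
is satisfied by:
  {u: True, x: False, i: False}
  {u: False, x: False, i: False}
  {i: True, u: True, x: False}
  {i: True, u: False, x: False}
  {x: True, u: True, i: False}
  {x: True, u: False, i: False}
  {x: True, i: True, u: True}


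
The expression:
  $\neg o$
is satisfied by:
  {o: False}


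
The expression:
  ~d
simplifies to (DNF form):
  ~d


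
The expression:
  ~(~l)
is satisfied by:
  {l: True}


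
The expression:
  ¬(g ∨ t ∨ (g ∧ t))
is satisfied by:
  {g: False, t: False}


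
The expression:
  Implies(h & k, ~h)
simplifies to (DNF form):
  ~h | ~k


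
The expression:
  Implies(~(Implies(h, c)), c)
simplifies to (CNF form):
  c | ~h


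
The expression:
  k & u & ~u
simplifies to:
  False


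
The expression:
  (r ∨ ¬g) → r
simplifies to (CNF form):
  g ∨ r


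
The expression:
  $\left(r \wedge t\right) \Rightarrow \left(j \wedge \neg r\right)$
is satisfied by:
  {t: False, r: False}
  {r: True, t: False}
  {t: True, r: False}


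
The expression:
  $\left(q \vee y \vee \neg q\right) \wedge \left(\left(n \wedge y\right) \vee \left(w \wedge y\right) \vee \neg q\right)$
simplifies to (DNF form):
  $\left(n \wedge y\right) \vee \left(w \wedge y\right) \vee \neg q$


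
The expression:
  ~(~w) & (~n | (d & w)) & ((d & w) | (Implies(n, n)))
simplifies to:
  w & (d | ~n)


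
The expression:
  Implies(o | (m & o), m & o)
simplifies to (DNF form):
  m | ~o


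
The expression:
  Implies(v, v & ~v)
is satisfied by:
  {v: False}


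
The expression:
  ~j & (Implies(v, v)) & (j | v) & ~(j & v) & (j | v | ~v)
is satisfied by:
  {v: True, j: False}


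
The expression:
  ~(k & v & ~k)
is always true.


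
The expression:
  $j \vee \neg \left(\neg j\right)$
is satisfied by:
  {j: True}


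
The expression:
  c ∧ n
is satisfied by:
  {c: True, n: True}


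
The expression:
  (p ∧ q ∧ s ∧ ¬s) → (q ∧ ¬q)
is always true.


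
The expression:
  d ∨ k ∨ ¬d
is always true.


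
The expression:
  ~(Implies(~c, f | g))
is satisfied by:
  {g: False, f: False, c: False}


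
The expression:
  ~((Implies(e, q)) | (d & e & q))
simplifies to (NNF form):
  e & ~q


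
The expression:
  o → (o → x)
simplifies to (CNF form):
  x ∨ ¬o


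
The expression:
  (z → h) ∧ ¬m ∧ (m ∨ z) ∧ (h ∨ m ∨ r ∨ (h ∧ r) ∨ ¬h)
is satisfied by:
  {z: True, h: True, m: False}


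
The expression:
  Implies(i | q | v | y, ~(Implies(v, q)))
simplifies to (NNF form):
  ~q & (v | ~i) & (v | ~y)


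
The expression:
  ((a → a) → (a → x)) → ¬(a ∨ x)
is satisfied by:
  {x: False}


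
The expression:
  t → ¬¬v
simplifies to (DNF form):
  v ∨ ¬t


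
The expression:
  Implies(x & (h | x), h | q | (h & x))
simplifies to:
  h | q | ~x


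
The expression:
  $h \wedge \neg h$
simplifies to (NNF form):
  $\text{False}$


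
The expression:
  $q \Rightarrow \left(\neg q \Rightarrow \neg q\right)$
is always true.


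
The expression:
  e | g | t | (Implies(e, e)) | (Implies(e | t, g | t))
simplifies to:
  True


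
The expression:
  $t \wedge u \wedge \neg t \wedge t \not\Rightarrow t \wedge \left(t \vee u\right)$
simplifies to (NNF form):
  $\text{False}$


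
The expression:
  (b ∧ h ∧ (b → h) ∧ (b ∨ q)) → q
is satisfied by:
  {q: True, h: False, b: False}
  {h: False, b: False, q: False}
  {b: True, q: True, h: False}
  {b: True, h: False, q: False}
  {q: True, h: True, b: False}
  {h: True, q: False, b: False}
  {b: True, h: True, q: True}


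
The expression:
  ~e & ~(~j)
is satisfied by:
  {j: True, e: False}


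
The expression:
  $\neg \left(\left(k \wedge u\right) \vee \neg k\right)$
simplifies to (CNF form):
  $k \wedge \neg u$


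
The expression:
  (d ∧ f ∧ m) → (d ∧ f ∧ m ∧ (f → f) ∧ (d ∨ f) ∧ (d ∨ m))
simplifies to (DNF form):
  True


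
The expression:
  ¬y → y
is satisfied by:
  {y: True}


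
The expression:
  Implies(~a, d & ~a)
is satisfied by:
  {a: True, d: True}
  {a: True, d: False}
  {d: True, a: False}


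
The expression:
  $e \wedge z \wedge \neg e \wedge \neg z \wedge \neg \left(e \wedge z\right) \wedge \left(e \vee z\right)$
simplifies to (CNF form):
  $\text{False}$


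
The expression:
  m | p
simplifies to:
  m | p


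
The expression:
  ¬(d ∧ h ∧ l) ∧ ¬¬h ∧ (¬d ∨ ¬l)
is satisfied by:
  {h: True, l: False, d: False}
  {h: True, d: True, l: False}
  {h: True, l: True, d: False}


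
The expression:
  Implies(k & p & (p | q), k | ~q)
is always true.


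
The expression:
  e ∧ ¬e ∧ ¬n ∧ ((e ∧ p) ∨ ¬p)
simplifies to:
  False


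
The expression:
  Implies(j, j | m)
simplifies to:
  True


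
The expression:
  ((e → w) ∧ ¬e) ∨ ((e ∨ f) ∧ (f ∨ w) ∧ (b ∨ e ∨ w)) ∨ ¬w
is always true.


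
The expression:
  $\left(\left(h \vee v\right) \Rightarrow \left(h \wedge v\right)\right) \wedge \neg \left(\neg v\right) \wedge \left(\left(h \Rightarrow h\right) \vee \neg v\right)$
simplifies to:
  $h \wedge v$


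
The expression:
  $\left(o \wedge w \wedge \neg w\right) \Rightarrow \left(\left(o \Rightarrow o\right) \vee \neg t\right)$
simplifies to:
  $\text{True}$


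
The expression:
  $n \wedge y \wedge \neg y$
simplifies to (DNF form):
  $\text{False}$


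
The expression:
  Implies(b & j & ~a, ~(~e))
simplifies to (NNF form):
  a | e | ~b | ~j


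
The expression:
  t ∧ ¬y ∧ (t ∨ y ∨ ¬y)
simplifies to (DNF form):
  t ∧ ¬y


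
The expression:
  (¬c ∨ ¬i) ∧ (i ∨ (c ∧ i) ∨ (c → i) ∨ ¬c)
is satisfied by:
  {c: False}


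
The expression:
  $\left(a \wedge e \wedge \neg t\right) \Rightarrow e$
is always true.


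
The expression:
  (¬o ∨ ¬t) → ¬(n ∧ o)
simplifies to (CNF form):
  t ∨ ¬n ∨ ¬o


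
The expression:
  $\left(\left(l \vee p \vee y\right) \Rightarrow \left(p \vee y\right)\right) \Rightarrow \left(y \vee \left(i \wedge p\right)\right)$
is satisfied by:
  {i: True, y: True, l: True, p: False}
  {i: True, y: True, l: False, p: False}
  {y: True, l: True, p: False, i: False}
  {y: True, l: False, p: False, i: False}
  {i: True, y: True, p: True, l: True}
  {i: True, y: True, p: True, l: False}
  {y: True, p: True, l: True, i: False}
  {y: True, p: True, l: False, i: False}
  {i: True, p: False, l: True, y: False}
  {l: True, y: False, p: False, i: False}
  {i: True, p: True, l: True, y: False}
  {i: True, p: True, y: False, l: False}


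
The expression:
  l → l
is always true.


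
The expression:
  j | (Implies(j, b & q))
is always true.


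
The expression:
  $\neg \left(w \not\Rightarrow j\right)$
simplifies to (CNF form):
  $j \vee \neg w$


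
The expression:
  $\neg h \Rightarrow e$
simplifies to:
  $e \vee h$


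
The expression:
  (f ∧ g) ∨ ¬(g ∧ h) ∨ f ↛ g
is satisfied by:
  {f: True, h: False, g: False}
  {h: False, g: False, f: False}
  {g: True, f: True, h: False}
  {g: True, h: False, f: False}
  {f: True, h: True, g: False}
  {h: True, f: False, g: False}
  {g: True, h: True, f: True}


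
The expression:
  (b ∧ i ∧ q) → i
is always true.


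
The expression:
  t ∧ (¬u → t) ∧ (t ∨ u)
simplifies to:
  t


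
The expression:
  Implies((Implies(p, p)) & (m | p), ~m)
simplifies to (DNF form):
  ~m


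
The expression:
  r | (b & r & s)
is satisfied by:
  {r: True}


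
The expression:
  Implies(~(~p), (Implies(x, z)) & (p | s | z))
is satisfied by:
  {z: True, p: False, x: False}
  {p: False, x: False, z: False}
  {x: True, z: True, p: False}
  {x: True, p: False, z: False}
  {z: True, p: True, x: False}
  {p: True, z: False, x: False}
  {x: True, p: True, z: True}


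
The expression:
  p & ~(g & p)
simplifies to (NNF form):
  p & ~g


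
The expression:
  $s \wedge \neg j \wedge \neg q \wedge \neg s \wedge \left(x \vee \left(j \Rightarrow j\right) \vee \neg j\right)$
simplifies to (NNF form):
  $\text{False}$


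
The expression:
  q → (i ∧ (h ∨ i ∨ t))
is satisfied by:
  {i: True, q: False}
  {q: False, i: False}
  {q: True, i: True}


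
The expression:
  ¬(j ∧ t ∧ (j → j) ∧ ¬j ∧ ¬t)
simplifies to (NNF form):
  True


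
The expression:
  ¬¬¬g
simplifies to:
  ¬g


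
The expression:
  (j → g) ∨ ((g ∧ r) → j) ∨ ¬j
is always true.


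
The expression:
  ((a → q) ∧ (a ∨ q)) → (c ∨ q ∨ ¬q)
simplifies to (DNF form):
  True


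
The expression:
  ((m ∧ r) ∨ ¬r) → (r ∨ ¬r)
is always true.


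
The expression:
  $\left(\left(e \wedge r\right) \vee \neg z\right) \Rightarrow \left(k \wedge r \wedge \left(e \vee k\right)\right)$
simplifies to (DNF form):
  $\left(k \wedge r\right) \vee \left(z \wedge \neg e\right) \vee \left(z \wedge \neg r\right)$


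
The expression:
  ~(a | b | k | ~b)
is never true.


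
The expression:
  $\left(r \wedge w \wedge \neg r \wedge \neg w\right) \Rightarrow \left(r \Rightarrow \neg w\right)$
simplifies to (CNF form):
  $\text{True}$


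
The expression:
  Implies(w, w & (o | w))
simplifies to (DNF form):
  True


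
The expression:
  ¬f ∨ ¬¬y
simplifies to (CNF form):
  y ∨ ¬f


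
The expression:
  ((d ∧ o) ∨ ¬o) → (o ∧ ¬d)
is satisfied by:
  {o: True, d: False}


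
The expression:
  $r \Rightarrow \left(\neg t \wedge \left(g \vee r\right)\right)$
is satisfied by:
  {t: False, r: False}
  {r: True, t: False}
  {t: True, r: False}


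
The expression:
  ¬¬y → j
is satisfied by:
  {j: True, y: False}
  {y: False, j: False}
  {y: True, j: True}


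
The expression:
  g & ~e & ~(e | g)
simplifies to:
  False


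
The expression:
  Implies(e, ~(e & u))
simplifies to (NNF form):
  ~e | ~u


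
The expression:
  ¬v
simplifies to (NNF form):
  ¬v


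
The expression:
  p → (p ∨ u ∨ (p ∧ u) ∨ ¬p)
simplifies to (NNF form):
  True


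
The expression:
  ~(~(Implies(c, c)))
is always true.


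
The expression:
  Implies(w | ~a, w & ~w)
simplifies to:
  a & ~w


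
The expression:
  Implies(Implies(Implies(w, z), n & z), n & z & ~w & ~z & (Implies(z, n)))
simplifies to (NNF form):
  (z & ~n) | (~w & ~z)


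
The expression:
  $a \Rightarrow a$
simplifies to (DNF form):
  $\text{True}$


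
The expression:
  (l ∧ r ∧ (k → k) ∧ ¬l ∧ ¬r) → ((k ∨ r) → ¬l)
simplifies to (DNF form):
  True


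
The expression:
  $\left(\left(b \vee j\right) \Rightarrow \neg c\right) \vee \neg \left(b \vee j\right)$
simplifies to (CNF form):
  $\left(\neg b \vee \neg c\right) \wedge \left(\neg c \vee \neg j\right)$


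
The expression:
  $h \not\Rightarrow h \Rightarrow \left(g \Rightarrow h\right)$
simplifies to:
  $\text{True}$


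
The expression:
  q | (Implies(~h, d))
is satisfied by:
  {d: True, q: True, h: True}
  {d: True, q: True, h: False}
  {d: True, h: True, q: False}
  {d: True, h: False, q: False}
  {q: True, h: True, d: False}
  {q: True, h: False, d: False}
  {h: True, q: False, d: False}


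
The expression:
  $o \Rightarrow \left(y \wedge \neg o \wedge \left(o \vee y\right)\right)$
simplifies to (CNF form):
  $\neg o$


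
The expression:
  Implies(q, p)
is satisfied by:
  {p: True, q: False}
  {q: False, p: False}
  {q: True, p: True}


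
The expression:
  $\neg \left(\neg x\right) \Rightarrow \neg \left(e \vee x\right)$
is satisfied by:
  {x: False}


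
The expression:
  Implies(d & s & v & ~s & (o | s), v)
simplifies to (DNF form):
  True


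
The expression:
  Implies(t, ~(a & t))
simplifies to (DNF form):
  ~a | ~t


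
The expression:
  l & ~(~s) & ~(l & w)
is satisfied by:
  {s: True, l: True, w: False}


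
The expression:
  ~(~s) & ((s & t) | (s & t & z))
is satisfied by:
  {t: True, s: True}


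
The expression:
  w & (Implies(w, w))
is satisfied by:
  {w: True}


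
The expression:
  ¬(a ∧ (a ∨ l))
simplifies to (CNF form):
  ¬a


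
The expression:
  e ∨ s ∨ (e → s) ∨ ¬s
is always true.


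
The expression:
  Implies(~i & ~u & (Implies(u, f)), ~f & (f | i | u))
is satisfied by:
  {i: True, u: True}
  {i: True, u: False}
  {u: True, i: False}


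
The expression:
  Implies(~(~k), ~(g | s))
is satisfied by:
  {s: False, k: False, g: False}
  {g: True, s: False, k: False}
  {s: True, g: False, k: False}
  {g: True, s: True, k: False}
  {k: True, g: False, s: False}


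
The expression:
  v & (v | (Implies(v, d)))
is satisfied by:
  {v: True}


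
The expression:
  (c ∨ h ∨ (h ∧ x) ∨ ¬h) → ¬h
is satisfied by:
  {h: False}


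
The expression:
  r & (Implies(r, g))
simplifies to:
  g & r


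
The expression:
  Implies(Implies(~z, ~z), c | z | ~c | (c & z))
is always true.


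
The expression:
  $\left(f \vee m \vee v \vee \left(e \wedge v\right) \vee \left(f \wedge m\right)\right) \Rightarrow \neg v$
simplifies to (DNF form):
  $\neg v$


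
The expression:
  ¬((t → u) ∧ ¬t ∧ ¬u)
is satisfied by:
  {t: True, u: True}
  {t: True, u: False}
  {u: True, t: False}


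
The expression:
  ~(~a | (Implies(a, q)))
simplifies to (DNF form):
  a & ~q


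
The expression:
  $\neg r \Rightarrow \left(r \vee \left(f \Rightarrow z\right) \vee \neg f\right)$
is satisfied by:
  {r: True, z: True, f: False}
  {r: True, z: False, f: False}
  {z: True, r: False, f: False}
  {r: False, z: False, f: False}
  {f: True, r: True, z: True}
  {f: True, r: True, z: False}
  {f: True, z: True, r: False}


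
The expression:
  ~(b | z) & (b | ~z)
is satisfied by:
  {z: False, b: False}


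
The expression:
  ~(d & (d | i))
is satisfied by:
  {d: False}


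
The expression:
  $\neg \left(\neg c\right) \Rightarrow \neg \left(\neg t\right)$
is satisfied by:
  {t: True, c: False}
  {c: False, t: False}
  {c: True, t: True}


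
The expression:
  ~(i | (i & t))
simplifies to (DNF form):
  ~i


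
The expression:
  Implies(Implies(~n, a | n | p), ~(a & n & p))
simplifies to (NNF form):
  ~a | ~n | ~p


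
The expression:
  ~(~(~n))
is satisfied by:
  {n: False}


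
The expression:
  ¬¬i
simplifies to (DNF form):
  i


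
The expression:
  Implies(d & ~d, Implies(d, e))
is always true.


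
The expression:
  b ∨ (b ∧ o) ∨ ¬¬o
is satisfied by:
  {b: True, o: True}
  {b: True, o: False}
  {o: True, b: False}


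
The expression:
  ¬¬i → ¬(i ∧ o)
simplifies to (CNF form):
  ¬i ∨ ¬o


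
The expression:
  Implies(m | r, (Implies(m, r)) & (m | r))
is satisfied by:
  {r: True, m: False}
  {m: False, r: False}
  {m: True, r: True}


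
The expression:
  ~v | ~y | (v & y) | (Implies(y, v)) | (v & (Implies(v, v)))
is always true.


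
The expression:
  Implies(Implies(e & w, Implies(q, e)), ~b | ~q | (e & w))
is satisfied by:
  {e: True, w: True, q: False, b: False}
  {e: True, w: False, q: False, b: False}
  {w: True, b: False, e: False, q: False}
  {b: False, w: False, e: False, q: False}
  {b: True, e: True, w: True, q: False}
  {b: True, e: True, w: False, q: False}
  {b: True, w: True, e: False, q: False}
  {b: True, w: False, e: False, q: False}
  {q: True, e: True, w: True, b: False}
  {q: True, e: True, w: False, b: False}
  {q: True, w: True, e: False, b: False}
  {q: True, w: False, e: False, b: False}
  {b: True, q: True, e: True, w: True}


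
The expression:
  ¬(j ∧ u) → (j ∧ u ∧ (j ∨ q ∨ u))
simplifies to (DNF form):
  j ∧ u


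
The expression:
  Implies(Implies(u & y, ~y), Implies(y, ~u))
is always true.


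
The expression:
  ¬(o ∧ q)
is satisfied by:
  {o: False, q: False}
  {q: True, o: False}
  {o: True, q: False}


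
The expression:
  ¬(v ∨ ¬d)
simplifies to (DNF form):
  d ∧ ¬v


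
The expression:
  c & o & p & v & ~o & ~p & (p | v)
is never true.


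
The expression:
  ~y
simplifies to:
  ~y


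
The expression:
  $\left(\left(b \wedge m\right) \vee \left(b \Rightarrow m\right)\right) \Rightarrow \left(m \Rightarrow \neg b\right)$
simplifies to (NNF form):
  $\neg b \vee \neg m$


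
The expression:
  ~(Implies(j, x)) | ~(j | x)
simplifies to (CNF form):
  ~x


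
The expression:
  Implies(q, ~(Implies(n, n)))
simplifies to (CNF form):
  ~q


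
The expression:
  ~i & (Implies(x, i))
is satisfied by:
  {x: False, i: False}


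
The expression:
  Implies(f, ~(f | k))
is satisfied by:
  {f: False}


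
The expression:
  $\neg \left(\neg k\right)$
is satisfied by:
  {k: True}


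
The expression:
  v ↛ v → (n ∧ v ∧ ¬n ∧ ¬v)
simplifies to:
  True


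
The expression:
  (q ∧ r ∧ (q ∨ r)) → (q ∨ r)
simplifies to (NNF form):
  True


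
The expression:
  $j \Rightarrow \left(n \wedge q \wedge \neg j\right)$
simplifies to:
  $\neg j$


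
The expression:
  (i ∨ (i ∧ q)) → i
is always true.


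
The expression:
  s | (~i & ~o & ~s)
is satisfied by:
  {s: True, i: False, o: False}
  {o: True, s: True, i: False}
  {s: True, i: True, o: False}
  {o: True, s: True, i: True}
  {o: False, i: False, s: False}


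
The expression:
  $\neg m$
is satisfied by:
  {m: False}


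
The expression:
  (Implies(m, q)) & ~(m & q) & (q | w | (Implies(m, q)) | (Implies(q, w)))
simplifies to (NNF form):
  ~m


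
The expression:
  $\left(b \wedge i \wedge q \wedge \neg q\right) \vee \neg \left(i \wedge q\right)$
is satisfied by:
  {q: False, i: False}
  {i: True, q: False}
  {q: True, i: False}


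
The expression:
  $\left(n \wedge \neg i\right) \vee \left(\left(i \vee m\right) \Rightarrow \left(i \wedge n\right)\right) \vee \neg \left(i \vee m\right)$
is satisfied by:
  {n: True, m: False, i: False}
  {n: True, i: True, m: False}
  {n: True, m: True, i: False}
  {n: True, i: True, m: True}
  {i: False, m: False, n: False}


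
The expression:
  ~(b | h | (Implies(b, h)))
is never true.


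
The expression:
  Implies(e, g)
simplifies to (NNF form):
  g | ~e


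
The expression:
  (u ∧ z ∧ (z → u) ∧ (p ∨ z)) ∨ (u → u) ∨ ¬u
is always true.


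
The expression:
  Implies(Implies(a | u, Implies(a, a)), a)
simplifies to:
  a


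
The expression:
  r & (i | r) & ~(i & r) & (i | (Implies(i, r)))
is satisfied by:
  {r: True, i: False}


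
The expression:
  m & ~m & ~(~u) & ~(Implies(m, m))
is never true.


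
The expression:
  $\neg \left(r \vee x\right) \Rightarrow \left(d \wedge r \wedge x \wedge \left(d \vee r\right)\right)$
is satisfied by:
  {r: True, x: True}
  {r: True, x: False}
  {x: True, r: False}


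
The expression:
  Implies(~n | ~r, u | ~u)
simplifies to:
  True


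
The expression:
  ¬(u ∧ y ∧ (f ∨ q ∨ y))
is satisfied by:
  {u: False, y: False}
  {y: True, u: False}
  {u: True, y: False}


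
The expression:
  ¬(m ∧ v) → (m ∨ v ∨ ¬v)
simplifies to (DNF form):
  True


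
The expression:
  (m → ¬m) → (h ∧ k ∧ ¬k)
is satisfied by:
  {m: True}


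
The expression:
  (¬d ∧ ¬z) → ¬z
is always true.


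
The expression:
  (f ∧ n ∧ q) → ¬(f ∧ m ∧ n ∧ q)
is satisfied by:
  {m: False, q: False, n: False, f: False}
  {f: True, m: False, q: False, n: False}
  {n: True, m: False, q: False, f: False}
  {f: True, n: True, m: False, q: False}
  {q: True, f: False, m: False, n: False}
  {f: True, q: True, m: False, n: False}
  {n: True, q: True, f: False, m: False}
  {f: True, n: True, q: True, m: False}
  {m: True, n: False, q: False, f: False}
  {f: True, m: True, n: False, q: False}
  {n: True, m: True, f: False, q: False}
  {f: True, n: True, m: True, q: False}
  {q: True, m: True, n: False, f: False}
  {f: True, q: True, m: True, n: False}
  {n: True, q: True, m: True, f: False}


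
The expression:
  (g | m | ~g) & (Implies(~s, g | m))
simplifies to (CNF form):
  g | m | s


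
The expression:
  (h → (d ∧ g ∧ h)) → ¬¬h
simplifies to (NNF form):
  h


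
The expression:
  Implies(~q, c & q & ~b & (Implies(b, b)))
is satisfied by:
  {q: True}


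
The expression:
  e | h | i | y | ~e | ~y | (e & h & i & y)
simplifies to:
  True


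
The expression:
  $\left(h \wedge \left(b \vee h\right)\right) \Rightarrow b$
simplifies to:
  $b \vee \neg h$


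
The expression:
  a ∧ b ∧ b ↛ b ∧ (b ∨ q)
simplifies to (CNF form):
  False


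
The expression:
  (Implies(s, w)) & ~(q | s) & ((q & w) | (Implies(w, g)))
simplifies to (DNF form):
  (g & ~q & ~s) | (~q & ~s & ~w)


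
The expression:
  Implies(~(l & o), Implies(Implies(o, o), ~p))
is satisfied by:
  {l: True, o: True, p: False}
  {l: True, o: False, p: False}
  {o: True, l: False, p: False}
  {l: False, o: False, p: False}
  {l: True, p: True, o: True}


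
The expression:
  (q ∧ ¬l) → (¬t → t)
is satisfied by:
  {t: True, l: True, q: False}
  {t: True, l: False, q: False}
  {l: True, t: False, q: False}
  {t: False, l: False, q: False}
  {q: True, t: True, l: True}
  {q: True, t: True, l: False}
  {q: True, l: True, t: False}


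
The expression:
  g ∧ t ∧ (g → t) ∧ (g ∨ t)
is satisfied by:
  {t: True, g: True}


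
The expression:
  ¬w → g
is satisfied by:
  {g: True, w: True}
  {g: True, w: False}
  {w: True, g: False}


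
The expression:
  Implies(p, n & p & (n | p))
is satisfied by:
  {n: True, p: False}
  {p: False, n: False}
  {p: True, n: True}


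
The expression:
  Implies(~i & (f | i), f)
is always true.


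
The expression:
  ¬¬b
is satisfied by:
  {b: True}


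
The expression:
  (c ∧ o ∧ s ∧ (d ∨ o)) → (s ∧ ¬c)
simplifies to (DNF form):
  ¬c ∨ ¬o ∨ ¬s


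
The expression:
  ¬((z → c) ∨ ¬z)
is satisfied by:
  {z: True, c: False}


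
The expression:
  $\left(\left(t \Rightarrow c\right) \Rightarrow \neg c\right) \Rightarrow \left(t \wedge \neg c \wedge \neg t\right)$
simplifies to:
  $c$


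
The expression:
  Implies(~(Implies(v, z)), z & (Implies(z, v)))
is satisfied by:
  {z: True, v: False}
  {v: False, z: False}
  {v: True, z: True}


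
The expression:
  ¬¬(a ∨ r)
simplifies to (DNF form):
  a ∨ r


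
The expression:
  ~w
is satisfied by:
  {w: False}


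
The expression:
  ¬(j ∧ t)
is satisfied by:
  {t: False, j: False}
  {j: True, t: False}
  {t: True, j: False}


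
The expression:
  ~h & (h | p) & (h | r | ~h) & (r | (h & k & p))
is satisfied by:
  {r: True, p: True, h: False}


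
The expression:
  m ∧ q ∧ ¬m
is never true.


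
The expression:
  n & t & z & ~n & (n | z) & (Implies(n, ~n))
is never true.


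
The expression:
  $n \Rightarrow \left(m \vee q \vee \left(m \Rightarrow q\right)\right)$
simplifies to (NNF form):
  $\text{True}$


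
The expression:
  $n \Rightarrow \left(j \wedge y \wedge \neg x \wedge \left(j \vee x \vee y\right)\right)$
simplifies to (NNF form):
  $\left(j \wedge y \wedge \neg x\right) \vee \neg n$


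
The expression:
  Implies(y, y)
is always true.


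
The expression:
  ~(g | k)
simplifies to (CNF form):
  ~g & ~k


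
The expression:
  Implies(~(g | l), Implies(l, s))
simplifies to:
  True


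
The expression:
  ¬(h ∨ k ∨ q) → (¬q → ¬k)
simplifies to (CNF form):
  True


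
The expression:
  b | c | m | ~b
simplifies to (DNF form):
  True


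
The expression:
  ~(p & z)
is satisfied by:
  {p: False, z: False}
  {z: True, p: False}
  {p: True, z: False}


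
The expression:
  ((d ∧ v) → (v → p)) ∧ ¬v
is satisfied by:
  {v: False}


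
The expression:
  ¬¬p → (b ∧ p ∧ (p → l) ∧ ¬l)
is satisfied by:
  {p: False}


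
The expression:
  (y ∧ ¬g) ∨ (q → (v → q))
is always true.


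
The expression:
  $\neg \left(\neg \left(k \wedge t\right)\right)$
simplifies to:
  $k \wedge t$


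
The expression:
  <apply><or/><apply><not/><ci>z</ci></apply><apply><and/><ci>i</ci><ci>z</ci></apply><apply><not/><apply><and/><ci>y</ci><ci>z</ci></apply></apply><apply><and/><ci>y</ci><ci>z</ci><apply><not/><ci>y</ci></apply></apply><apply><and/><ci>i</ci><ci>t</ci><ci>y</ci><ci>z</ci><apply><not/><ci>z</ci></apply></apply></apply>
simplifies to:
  <apply><or/><ci>i</ci><apply><not/><ci>y</ci></apply><apply><not/><ci>z</ci></apply></apply>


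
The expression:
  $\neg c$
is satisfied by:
  {c: False}


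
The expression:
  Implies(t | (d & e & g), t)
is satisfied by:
  {t: True, g: False, e: False, d: False}
  {t: False, g: False, e: False, d: False}
  {d: True, t: True, g: False, e: False}
  {d: True, t: False, g: False, e: False}
  {t: True, e: True, d: False, g: False}
  {e: True, d: False, g: False, t: False}
  {d: True, e: True, t: True, g: False}
  {d: True, e: True, t: False, g: False}
  {t: True, g: True, d: False, e: False}
  {g: True, d: False, e: False, t: False}
  {t: True, d: True, g: True, e: False}
  {d: True, g: True, t: False, e: False}
  {t: True, e: True, g: True, d: False}
  {e: True, g: True, d: False, t: False}
  {d: True, e: True, g: True, t: True}


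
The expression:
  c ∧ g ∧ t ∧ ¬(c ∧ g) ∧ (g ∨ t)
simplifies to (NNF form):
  False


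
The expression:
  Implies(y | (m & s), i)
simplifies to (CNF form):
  (i | ~y) & (i | ~m | ~s) & (i | ~m | ~y) & (i | ~s | ~y)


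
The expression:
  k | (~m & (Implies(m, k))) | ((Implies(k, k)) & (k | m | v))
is always true.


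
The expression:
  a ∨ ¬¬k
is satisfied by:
  {a: True, k: True}
  {a: True, k: False}
  {k: True, a: False}


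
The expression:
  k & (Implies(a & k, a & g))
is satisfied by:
  {k: True, g: True, a: False}
  {k: True, g: False, a: False}
  {k: True, a: True, g: True}


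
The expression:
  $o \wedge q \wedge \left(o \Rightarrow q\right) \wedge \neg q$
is never true.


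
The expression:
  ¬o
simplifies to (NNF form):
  ¬o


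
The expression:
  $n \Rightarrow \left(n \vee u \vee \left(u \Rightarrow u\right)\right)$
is always true.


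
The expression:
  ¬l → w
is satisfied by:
  {l: True, w: True}
  {l: True, w: False}
  {w: True, l: False}


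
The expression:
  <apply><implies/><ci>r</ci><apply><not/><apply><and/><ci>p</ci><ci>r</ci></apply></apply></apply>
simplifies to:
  <apply><or/><apply><not/><ci>p</ci></apply><apply><not/><ci>r</ci></apply></apply>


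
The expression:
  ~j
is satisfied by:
  {j: False}


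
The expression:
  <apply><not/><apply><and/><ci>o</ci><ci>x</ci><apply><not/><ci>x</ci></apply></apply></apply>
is always true.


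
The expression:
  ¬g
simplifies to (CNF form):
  ¬g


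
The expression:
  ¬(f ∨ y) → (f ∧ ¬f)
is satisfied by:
  {y: True, f: True}
  {y: True, f: False}
  {f: True, y: False}


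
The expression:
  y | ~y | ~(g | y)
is always true.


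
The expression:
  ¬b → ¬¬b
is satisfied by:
  {b: True}


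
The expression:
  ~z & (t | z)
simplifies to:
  t & ~z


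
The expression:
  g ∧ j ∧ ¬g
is never true.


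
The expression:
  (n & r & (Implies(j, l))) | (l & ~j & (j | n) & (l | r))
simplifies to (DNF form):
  (l & n & r) | (l & n & ~j) | (n & r & ~j) | (l & n & r & ~j)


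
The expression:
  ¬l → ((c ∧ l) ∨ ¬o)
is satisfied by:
  {l: True, o: False}
  {o: False, l: False}
  {o: True, l: True}


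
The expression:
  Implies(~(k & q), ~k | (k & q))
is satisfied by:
  {q: True, k: False}
  {k: False, q: False}
  {k: True, q: True}


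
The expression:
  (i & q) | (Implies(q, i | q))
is always true.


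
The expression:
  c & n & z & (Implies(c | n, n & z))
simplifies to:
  c & n & z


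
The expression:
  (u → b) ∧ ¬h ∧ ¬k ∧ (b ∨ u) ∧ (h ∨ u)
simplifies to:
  b ∧ u ∧ ¬h ∧ ¬k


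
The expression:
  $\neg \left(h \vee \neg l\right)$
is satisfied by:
  {l: True, h: False}


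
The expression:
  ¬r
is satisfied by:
  {r: False}


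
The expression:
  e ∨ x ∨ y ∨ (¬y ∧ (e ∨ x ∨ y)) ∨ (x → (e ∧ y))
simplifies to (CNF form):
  True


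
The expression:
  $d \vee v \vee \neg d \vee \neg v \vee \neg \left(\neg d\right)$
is always true.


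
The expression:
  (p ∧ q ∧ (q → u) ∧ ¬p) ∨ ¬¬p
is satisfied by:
  {p: True}


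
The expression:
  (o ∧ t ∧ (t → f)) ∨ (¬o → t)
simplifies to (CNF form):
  o ∨ t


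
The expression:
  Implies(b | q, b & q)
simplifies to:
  (b & q) | (~b & ~q)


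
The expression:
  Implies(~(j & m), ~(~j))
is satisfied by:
  {j: True}


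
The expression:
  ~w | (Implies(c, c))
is always true.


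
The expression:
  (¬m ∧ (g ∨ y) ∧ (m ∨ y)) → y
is always true.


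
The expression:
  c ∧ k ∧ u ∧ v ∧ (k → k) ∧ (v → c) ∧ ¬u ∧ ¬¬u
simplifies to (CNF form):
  False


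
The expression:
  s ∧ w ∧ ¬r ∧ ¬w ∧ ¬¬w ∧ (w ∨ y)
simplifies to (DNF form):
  False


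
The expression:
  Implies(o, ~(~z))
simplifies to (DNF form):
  z | ~o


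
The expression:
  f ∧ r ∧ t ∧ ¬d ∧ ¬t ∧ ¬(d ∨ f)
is never true.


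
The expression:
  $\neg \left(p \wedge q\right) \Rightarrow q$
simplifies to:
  $q$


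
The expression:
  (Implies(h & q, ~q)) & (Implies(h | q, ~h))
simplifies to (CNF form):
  ~h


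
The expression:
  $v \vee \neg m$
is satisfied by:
  {v: True, m: False}
  {m: False, v: False}
  {m: True, v: True}


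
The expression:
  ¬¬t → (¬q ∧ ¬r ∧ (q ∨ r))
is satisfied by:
  {t: False}


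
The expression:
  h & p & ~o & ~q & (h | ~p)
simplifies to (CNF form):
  h & p & ~o & ~q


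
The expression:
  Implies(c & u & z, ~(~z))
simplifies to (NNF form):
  True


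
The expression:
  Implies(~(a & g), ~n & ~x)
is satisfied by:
  {g: True, a: True, x: False, n: False}
  {g: True, a: False, x: False, n: False}
  {a: True, g: False, x: False, n: False}
  {g: False, a: False, x: False, n: False}
  {n: True, g: True, a: True, x: False}
  {g: True, x: True, a: True, n: False}
  {n: True, g: True, x: True, a: True}


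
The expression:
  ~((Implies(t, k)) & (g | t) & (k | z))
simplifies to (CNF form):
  (~g | ~k) & (~k | ~t) & (t | ~g | ~k) & (t | ~g | ~z) & (t | ~k | ~t) & (t | ~t | ~z) & (~g | ~k | ~z) & (~k | ~t | ~z)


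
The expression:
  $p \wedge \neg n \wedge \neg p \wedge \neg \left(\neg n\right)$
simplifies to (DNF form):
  $\text{False}$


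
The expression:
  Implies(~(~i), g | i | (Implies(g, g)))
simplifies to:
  True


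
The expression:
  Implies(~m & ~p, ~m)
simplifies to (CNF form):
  True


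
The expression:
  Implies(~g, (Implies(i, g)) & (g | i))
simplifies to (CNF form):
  g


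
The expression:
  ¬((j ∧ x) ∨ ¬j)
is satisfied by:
  {j: True, x: False}


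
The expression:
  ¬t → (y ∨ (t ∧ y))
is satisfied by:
  {y: True, t: True}
  {y: True, t: False}
  {t: True, y: False}


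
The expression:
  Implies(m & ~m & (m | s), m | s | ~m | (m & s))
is always true.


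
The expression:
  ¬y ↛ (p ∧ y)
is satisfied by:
  {y: False}


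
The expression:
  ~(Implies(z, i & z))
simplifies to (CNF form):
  z & ~i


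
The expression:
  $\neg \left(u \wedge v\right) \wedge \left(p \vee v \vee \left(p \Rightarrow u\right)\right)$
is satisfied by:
  {u: False, v: False}
  {v: True, u: False}
  {u: True, v: False}


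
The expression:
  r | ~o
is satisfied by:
  {r: True, o: False}
  {o: False, r: False}
  {o: True, r: True}


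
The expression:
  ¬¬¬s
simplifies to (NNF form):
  ¬s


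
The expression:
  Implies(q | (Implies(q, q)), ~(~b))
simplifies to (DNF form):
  b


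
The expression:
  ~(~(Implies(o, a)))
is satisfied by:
  {a: True, o: False}
  {o: False, a: False}
  {o: True, a: True}


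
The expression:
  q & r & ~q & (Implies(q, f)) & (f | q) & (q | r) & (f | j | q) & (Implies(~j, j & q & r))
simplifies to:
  False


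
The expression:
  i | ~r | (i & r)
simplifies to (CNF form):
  i | ~r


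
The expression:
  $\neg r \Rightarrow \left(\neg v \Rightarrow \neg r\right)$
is always true.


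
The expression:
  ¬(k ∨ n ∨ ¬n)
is never true.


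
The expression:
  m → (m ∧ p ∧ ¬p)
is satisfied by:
  {m: False}


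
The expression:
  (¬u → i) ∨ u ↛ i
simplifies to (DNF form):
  i ∨ u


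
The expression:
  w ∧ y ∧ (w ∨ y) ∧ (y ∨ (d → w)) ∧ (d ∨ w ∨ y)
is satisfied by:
  {w: True, y: True}


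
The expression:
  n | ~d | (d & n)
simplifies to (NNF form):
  n | ~d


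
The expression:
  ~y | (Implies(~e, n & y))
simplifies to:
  e | n | ~y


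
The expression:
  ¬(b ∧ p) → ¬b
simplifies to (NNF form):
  p ∨ ¬b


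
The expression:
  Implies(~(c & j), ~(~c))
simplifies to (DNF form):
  c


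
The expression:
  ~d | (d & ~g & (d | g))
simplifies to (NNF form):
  ~d | ~g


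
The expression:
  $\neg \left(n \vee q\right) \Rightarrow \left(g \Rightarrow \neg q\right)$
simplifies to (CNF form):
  $\text{True}$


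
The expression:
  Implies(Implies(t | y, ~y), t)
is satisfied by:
  {y: True, t: True}
  {y: True, t: False}
  {t: True, y: False}


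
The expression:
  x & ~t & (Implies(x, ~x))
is never true.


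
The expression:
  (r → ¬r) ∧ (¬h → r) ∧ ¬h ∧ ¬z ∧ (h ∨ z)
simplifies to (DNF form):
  False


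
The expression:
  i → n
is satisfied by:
  {n: True, i: False}
  {i: False, n: False}
  {i: True, n: True}


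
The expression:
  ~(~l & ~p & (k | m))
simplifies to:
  l | p | (~k & ~m)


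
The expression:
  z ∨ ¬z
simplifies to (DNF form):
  True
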